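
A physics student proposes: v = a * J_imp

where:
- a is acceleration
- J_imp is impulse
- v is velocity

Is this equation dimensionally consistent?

No

a (acceleration) has dimensions [L T^-2].
J_imp (impulse) has dimensions [L M T^-1].
v (velocity) has dimensions [L T^-1].

Left side: [L T^-1]
Right side: [L^2 M T^-3]

The two sides have different dimensions, so the equation is NOT dimensionally consistent.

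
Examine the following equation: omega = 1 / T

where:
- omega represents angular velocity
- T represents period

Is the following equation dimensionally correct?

Yes

omega (angular velocity) has dimensions [T^-1].
T (period) has dimensions [T].

Left side: [T^-1]
Right side: [T^-1]

Both sides have the same dimensions, so the equation is dimensionally consistent.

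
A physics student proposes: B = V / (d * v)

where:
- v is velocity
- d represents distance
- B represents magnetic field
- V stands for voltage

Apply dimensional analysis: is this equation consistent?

Yes

v (velocity) has dimensions [L T^-1].
d (distance) has dimensions [L].
B (magnetic field) has dimensions [I^-1 M T^-2].
V (voltage) has dimensions [I^-1 L^2 M T^-3].

Left side: [I^-1 M T^-2]
Right side: [I^-1 M T^-2]

Both sides have the same dimensions, so the equation is dimensionally consistent.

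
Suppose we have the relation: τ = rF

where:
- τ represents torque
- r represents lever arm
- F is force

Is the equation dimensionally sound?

Yes

τ (torque) has dimensions [L^2 M T^-2].
r (lever arm) has dimensions [L].
F (force) has dimensions [L M T^-2].

Left side: [L^2 M T^-2]
Right side: [L^2 M T^-2]

Both sides have the same dimensions, so the equation is dimensionally consistent.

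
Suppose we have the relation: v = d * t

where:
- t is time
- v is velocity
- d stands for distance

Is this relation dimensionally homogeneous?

No

t (time) has dimensions [T].
v (velocity) has dimensions [L T^-1].
d (distance) has dimensions [L].

Left side: [L T^-1]
Right side: [L T]

The two sides have different dimensions, so the equation is NOT dimensionally consistent.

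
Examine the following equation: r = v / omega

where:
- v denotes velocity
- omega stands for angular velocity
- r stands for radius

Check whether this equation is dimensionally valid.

Yes

v (velocity) has dimensions [L T^-1].
omega (angular velocity) has dimensions [T^-1].
r (radius) has dimensions [L].

Left side: [L]
Right side: [L]

Both sides have the same dimensions, so the equation is dimensionally consistent.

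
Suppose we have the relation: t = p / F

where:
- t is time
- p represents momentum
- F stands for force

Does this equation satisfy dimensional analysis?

Yes

t (time) has dimensions [T].
p (momentum) has dimensions [L M T^-1].
F (force) has dimensions [L M T^-2].

Left side: [T]
Right side: [T]

Both sides have the same dimensions, so the equation is dimensionally consistent.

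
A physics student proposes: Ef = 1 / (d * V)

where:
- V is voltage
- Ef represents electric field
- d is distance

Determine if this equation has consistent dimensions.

No

V (voltage) has dimensions [I^-1 L^2 M T^-3].
Ef (electric field) has dimensions [I^-1 L M T^-3].
d (distance) has dimensions [L].

Left side: [I^-1 L M T^-3]
Right side: [I L^-3 M^-1 T^3]

The two sides have different dimensions, so the equation is NOT dimensionally consistent.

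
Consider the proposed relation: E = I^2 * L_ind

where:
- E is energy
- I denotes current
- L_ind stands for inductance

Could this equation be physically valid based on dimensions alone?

Yes

E (energy) has dimensions [L^2 M T^-2].
I (current) has dimensions [I].
L_ind (inductance) has dimensions [I^-2 L^2 M T^-2].

Left side: [L^2 M T^-2]
Right side: [L^2 M T^-2]

Both sides have the same dimensions, so the equation is dimensionally consistent.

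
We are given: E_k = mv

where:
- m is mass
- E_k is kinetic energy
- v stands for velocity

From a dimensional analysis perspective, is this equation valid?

No

m (mass) has dimensions [M].
E_k (kinetic energy) has dimensions [L^2 M T^-2].
v (velocity) has dimensions [L T^-1].

Left side: [L^2 M T^-2]
Right side: [L M T^-1]

The two sides have different dimensions, so the equation is NOT dimensionally consistent.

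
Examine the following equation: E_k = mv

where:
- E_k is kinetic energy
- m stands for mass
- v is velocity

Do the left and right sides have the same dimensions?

No

E_k (kinetic energy) has dimensions [L^2 M T^-2].
m (mass) has dimensions [M].
v (velocity) has dimensions [L T^-1].

Left side: [L^2 M T^-2]
Right side: [L M T^-1]

The two sides have different dimensions, so the equation is NOT dimensionally consistent.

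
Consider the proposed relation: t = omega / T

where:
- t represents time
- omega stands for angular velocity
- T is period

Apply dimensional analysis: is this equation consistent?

No

t (time) has dimensions [T].
omega (angular velocity) has dimensions [T^-1].
T (period) has dimensions [T].

Left side: [T]
Right side: [T^-2]

The two sides have different dimensions, so the equation is NOT dimensionally consistent.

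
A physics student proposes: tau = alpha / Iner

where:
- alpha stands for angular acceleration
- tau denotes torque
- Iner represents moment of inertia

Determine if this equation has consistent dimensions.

No

alpha (angular acceleration) has dimensions [T^-2].
tau (torque) has dimensions [L^2 M T^-2].
Iner (moment of inertia) has dimensions [L^2 M].

Left side: [L^2 M T^-2]
Right side: [L^-2 M^-1 T^-2]

The two sides have different dimensions, so the equation is NOT dimensionally consistent.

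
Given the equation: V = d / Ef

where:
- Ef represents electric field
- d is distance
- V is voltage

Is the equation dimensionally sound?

No

Ef (electric field) has dimensions [I^-1 L M T^-3].
d (distance) has dimensions [L].
V (voltage) has dimensions [I^-1 L^2 M T^-3].

Left side: [I^-1 L^2 M T^-3]
Right side: [I M^-1 T^3]

The two sides have different dimensions, so the equation is NOT dimensionally consistent.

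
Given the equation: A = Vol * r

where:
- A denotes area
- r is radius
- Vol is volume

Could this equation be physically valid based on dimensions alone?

No

A (area) has dimensions [L^2].
r (radius) has dimensions [L].
Vol (volume) has dimensions [L^3].

Left side: [L^2]
Right side: [L^4]

The two sides have different dimensions, so the equation is NOT dimensionally consistent.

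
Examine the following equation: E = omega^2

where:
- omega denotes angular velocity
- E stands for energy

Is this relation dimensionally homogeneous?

No

omega (angular velocity) has dimensions [T^-1].
E (energy) has dimensions [L^2 M T^-2].

Left side: [L^2 M T^-2]
Right side: [T^-2]

The two sides have different dimensions, so the equation is NOT dimensionally consistent.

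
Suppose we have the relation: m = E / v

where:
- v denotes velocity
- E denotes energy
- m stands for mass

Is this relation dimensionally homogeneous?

No

v (velocity) has dimensions [L T^-1].
E (energy) has dimensions [L^2 M T^-2].
m (mass) has dimensions [M].

Left side: [M]
Right side: [L M T^-1]

The two sides have different dimensions, so the equation is NOT dimensionally consistent.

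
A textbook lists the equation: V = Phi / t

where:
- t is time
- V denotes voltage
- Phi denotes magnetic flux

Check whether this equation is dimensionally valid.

Yes

t (time) has dimensions [T].
V (voltage) has dimensions [I^-1 L^2 M T^-3].
Phi (magnetic flux) has dimensions [I^-1 L^2 M T^-2].

Left side: [I^-1 L^2 M T^-3]
Right side: [I^-1 L^2 M T^-3]

Both sides have the same dimensions, so the equation is dimensionally consistent.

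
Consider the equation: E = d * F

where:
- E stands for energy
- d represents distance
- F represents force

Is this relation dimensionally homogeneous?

Yes

E (energy) has dimensions [L^2 M T^-2].
d (distance) has dimensions [L].
F (force) has dimensions [L M T^-2].

Left side: [L^2 M T^-2]
Right side: [L^2 M T^-2]

Both sides have the same dimensions, so the equation is dimensionally consistent.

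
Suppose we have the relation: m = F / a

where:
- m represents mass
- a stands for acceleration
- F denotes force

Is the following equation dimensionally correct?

Yes

m (mass) has dimensions [M].
a (acceleration) has dimensions [L T^-2].
F (force) has dimensions [L M T^-2].

Left side: [M]
Right side: [M]

Both sides have the same dimensions, so the equation is dimensionally consistent.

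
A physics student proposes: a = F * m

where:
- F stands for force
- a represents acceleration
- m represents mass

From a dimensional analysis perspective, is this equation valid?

No

F (force) has dimensions [L M T^-2].
a (acceleration) has dimensions [L T^-2].
m (mass) has dimensions [M].

Left side: [L T^-2]
Right side: [L M^2 T^-2]

The two sides have different dimensions, so the equation is NOT dimensionally consistent.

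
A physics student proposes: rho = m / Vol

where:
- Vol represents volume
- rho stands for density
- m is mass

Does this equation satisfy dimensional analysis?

Yes

Vol (volume) has dimensions [L^3].
rho (density) has dimensions [L^-3 M].
m (mass) has dimensions [M].

Left side: [L^-3 M]
Right side: [L^-3 M]

Both sides have the same dimensions, so the equation is dimensionally consistent.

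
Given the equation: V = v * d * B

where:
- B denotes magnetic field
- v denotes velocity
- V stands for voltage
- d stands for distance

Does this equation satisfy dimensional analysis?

Yes

B (magnetic field) has dimensions [I^-1 M T^-2].
v (velocity) has dimensions [L T^-1].
V (voltage) has dimensions [I^-1 L^2 M T^-3].
d (distance) has dimensions [L].

Left side: [I^-1 L^2 M T^-3]
Right side: [I^-1 L^2 M T^-3]

Both sides have the same dimensions, so the equation is dimensionally consistent.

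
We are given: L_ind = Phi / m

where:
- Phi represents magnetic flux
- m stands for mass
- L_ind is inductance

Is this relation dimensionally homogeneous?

No

Phi (magnetic flux) has dimensions [I^-1 L^2 M T^-2].
m (mass) has dimensions [M].
L_ind (inductance) has dimensions [I^-2 L^2 M T^-2].

Left side: [I^-2 L^2 M T^-2]
Right side: [I^-1 L^2 T^-2]

The two sides have different dimensions, so the equation is NOT dimensionally consistent.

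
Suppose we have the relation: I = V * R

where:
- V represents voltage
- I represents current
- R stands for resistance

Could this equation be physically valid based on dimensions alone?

No

V (voltage) has dimensions [I^-1 L^2 M T^-3].
I (current) has dimensions [I].
R (resistance) has dimensions [I^-2 L^2 M T^-3].

Left side: [I]
Right side: [I^-3 L^4 M^2 T^-6]

The two sides have different dimensions, so the equation is NOT dimensionally consistent.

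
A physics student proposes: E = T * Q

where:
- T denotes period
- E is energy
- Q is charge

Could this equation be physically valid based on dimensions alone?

No

T (period) has dimensions [T].
E (energy) has dimensions [L^2 M T^-2].
Q (charge) has dimensions [I T].

Left side: [L^2 M T^-2]
Right side: [I T^2]

The two sides have different dimensions, so the equation is NOT dimensionally consistent.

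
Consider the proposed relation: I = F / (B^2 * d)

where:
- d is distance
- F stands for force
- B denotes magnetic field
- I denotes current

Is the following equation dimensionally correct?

No

d (distance) has dimensions [L].
F (force) has dimensions [L M T^-2].
B (magnetic field) has dimensions [I^-1 M T^-2].
I (current) has dimensions [I].

Left side: [I]
Right side: [I^2 M^-1 T^2]

The two sides have different dimensions, so the equation is NOT dimensionally consistent.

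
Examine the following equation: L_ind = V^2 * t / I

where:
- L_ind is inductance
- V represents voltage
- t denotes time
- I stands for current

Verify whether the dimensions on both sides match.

No

L_ind (inductance) has dimensions [I^-2 L^2 M T^-2].
V (voltage) has dimensions [I^-1 L^2 M T^-3].
t (time) has dimensions [T].
I (current) has dimensions [I].

Left side: [I^-2 L^2 M T^-2]
Right side: [I^-3 L^4 M^2 T^-5]

The two sides have different dimensions, so the equation is NOT dimensionally consistent.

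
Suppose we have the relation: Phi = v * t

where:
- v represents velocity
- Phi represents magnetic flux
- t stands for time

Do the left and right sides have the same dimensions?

No

v (velocity) has dimensions [L T^-1].
Phi (magnetic flux) has dimensions [I^-1 L^2 M T^-2].
t (time) has dimensions [T].

Left side: [I^-1 L^2 M T^-2]
Right side: [L]

The two sides have different dimensions, so the equation is NOT dimensionally consistent.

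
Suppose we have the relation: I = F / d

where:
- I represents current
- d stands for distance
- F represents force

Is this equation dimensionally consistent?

No

I (current) has dimensions [I].
d (distance) has dimensions [L].
F (force) has dimensions [L M T^-2].

Left side: [I]
Right side: [M T^-2]

The two sides have different dimensions, so the equation is NOT dimensionally consistent.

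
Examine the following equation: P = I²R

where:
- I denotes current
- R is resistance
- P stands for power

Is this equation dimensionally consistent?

Yes

I (current) has dimensions [I].
R (resistance) has dimensions [I^-2 L^2 M T^-3].
P (power) has dimensions [L^2 M T^-3].

Left side: [L^2 M T^-3]
Right side: [L^2 M T^-3]

Both sides have the same dimensions, so the equation is dimensionally consistent.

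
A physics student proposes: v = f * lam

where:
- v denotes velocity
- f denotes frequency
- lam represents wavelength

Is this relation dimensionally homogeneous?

Yes

v (velocity) has dimensions [L T^-1].
f (frequency) has dimensions [T^-1].
lam (wavelength) has dimensions [L].

Left side: [L T^-1]
Right side: [L T^-1]

Both sides have the same dimensions, so the equation is dimensionally consistent.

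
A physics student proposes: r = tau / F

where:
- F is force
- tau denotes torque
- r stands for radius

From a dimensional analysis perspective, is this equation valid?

Yes

F (force) has dimensions [L M T^-2].
tau (torque) has dimensions [L^2 M T^-2].
r (radius) has dimensions [L].

Left side: [L]
Right side: [L]

Both sides have the same dimensions, so the equation is dimensionally consistent.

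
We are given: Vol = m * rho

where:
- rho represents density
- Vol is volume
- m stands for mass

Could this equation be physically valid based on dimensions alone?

No

rho (density) has dimensions [L^-3 M].
Vol (volume) has dimensions [L^3].
m (mass) has dimensions [M].

Left side: [L^3]
Right side: [L^-3 M^2]

The two sides have different dimensions, so the equation is NOT dimensionally consistent.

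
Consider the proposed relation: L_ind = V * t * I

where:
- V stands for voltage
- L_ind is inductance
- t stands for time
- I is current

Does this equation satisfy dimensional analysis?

No

V (voltage) has dimensions [I^-1 L^2 M T^-3].
L_ind (inductance) has dimensions [I^-2 L^2 M T^-2].
t (time) has dimensions [T].
I (current) has dimensions [I].

Left side: [I^-2 L^2 M T^-2]
Right side: [L^2 M T^-2]

The two sides have different dimensions, so the equation is NOT dimensionally consistent.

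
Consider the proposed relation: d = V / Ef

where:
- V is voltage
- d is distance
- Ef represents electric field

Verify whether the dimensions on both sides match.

Yes

V (voltage) has dimensions [I^-1 L^2 M T^-3].
d (distance) has dimensions [L].
Ef (electric field) has dimensions [I^-1 L M T^-3].

Left side: [L]
Right side: [L]

Both sides have the same dimensions, so the equation is dimensionally consistent.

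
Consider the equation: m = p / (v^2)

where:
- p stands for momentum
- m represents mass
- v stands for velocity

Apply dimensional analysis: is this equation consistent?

No

p (momentum) has dimensions [L M T^-1].
m (mass) has dimensions [M].
v (velocity) has dimensions [L T^-1].

Left side: [M]
Right side: [L^-1 M T]

The two sides have different dimensions, so the equation is NOT dimensionally consistent.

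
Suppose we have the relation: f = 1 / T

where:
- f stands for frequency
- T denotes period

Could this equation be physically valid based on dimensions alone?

Yes

f (frequency) has dimensions [T^-1].
T (period) has dimensions [T].

Left side: [T^-1]
Right side: [T^-1]

Both sides have the same dimensions, so the equation is dimensionally consistent.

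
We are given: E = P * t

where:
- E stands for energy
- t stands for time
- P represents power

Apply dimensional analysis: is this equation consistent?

Yes

E (energy) has dimensions [L^2 M T^-2].
t (time) has dimensions [T].
P (power) has dimensions [L^2 M T^-3].

Left side: [L^2 M T^-2]
Right side: [L^2 M T^-2]

Both sides have the same dimensions, so the equation is dimensionally consistent.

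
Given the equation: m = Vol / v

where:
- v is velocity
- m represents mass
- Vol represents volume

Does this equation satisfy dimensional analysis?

No

v (velocity) has dimensions [L T^-1].
m (mass) has dimensions [M].
Vol (volume) has dimensions [L^3].

Left side: [M]
Right side: [L^2 T]

The two sides have different dimensions, so the equation is NOT dimensionally consistent.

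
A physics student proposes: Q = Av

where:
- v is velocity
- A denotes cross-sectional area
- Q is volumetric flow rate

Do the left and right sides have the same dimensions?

Yes

v (velocity) has dimensions [L T^-1].
A (cross-sectional area) has dimensions [L^2].
Q (volumetric flow rate) has dimensions [L^3 T^-1].

Left side: [L^3 T^-1]
Right side: [L^3 T^-1]

Both sides have the same dimensions, so the equation is dimensionally consistent.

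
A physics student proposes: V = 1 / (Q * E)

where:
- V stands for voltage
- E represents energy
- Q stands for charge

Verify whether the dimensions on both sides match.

No

V (voltage) has dimensions [I^-1 L^2 M T^-3].
E (energy) has dimensions [L^2 M T^-2].
Q (charge) has dimensions [I T].

Left side: [I^-1 L^2 M T^-3]
Right side: [I^-1 L^-2 M^-1 T]

The two sides have different dimensions, so the equation is NOT dimensionally consistent.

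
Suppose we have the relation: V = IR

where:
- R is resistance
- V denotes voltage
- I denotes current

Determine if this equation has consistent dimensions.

Yes

R (resistance) has dimensions [I^-2 L^2 M T^-3].
V (voltage) has dimensions [I^-1 L^2 M T^-3].
I (current) has dimensions [I].

Left side: [I^-1 L^2 M T^-3]
Right side: [I^-1 L^2 M T^-3]

Both sides have the same dimensions, so the equation is dimensionally consistent.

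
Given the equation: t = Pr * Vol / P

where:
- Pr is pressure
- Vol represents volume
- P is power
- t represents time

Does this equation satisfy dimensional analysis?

Yes

Pr (pressure) has dimensions [L^-1 M T^-2].
Vol (volume) has dimensions [L^3].
P (power) has dimensions [L^2 M T^-3].
t (time) has dimensions [T].

Left side: [T]
Right side: [T]

Both sides have the same dimensions, so the equation is dimensionally consistent.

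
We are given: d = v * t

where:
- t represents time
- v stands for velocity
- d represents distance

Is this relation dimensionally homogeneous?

Yes

t (time) has dimensions [T].
v (velocity) has dimensions [L T^-1].
d (distance) has dimensions [L].

Left side: [L]
Right side: [L]

Both sides have the same dimensions, so the equation is dimensionally consistent.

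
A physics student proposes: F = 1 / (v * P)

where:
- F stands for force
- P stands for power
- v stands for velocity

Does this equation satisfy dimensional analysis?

No

F (force) has dimensions [L M T^-2].
P (power) has dimensions [L^2 M T^-3].
v (velocity) has dimensions [L T^-1].

Left side: [L M T^-2]
Right side: [L^-3 M^-1 T^4]

The two sides have different dimensions, so the equation is NOT dimensionally consistent.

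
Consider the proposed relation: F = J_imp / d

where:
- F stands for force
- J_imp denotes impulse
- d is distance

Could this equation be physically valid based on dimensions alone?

No

F (force) has dimensions [L M T^-2].
J_imp (impulse) has dimensions [L M T^-1].
d (distance) has dimensions [L].

Left side: [L M T^-2]
Right side: [M T^-1]

The two sides have different dimensions, so the equation is NOT dimensionally consistent.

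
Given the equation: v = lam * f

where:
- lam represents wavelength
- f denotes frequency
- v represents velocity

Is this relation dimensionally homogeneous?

Yes

lam (wavelength) has dimensions [L].
f (frequency) has dimensions [T^-1].
v (velocity) has dimensions [L T^-1].

Left side: [L T^-1]
Right side: [L T^-1]

Both sides have the same dimensions, so the equation is dimensionally consistent.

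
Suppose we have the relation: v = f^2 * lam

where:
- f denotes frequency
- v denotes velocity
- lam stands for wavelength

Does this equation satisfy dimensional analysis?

No

f (frequency) has dimensions [T^-1].
v (velocity) has dimensions [L T^-1].
lam (wavelength) has dimensions [L].

Left side: [L T^-1]
Right side: [L T^-2]

The two sides have different dimensions, so the equation is NOT dimensionally consistent.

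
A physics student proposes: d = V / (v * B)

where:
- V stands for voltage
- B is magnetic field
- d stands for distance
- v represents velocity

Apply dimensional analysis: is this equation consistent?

Yes

V (voltage) has dimensions [I^-1 L^2 M T^-3].
B (magnetic field) has dimensions [I^-1 M T^-2].
d (distance) has dimensions [L].
v (velocity) has dimensions [L T^-1].

Left side: [L]
Right side: [L]

Both sides have the same dimensions, so the equation is dimensionally consistent.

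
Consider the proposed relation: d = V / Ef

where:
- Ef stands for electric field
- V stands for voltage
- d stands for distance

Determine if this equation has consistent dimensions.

Yes

Ef (electric field) has dimensions [I^-1 L M T^-3].
V (voltage) has dimensions [I^-1 L^2 M T^-3].
d (distance) has dimensions [L].

Left side: [L]
Right side: [L]

Both sides have the same dimensions, so the equation is dimensionally consistent.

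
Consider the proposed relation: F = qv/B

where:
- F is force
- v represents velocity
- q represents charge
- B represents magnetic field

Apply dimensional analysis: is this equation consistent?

No

F (force) has dimensions [L M T^-2].
v (velocity) has dimensions [L T^-1].
q (charge) has dimensions [I T].
B (magnetic field) has dimensions [I^-1 M T^-2].

Left side: [L M T^-2]
Right side: [I^2 L M^-1 T^2]

The two sides have different dimensions, so the equation is NOT dimensionally consistent.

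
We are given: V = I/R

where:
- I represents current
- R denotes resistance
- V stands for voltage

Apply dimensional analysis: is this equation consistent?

No

I (current) has dimensions [I].
R (resistance) has dimensions [I^-2 L^2 M T^-3].
V (voltage) has dimensions [I^-1 L^2 M T^-3].

Left side: [I^-1 L^2 M T^-3]
Right side: [I^3 L^-2 M^-1 T^3]

The two sides have different dimensions, so the equation is NOT dimensionally consistent.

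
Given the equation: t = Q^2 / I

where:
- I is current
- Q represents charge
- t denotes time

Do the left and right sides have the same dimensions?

No

I (current) has dimensions [I].
Q (charge) has dimensions [I T].
t (time) has dimensions [T].

Left side: [T]
Right side: [I T^2]

The two sides have different dimensions, so the equation is NOT dimensionally consistent.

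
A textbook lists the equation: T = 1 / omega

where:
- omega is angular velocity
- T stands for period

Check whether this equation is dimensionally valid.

Yes

omega (angular velocity) has dimensions [T^-1].
T (period) has dimensions [T].

Left side: [T]
Right side: [T]

Both sides have the same dimensions, so the equation is dimensionally consistent.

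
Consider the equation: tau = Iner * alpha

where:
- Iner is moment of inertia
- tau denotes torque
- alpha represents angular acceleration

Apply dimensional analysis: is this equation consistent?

Yes

Iner (moment of inertia) has dimensions [L^2 M].
tau (torque) has dimensions [L^2 M T^-2].
alpha (angular acceleration) has dimensions [T^-2].

Left side: [L^2 M T^-2]
Right side: [L^2 M T^-2]

Both sides have the same dimensions, so the equation is dimensionally consistent.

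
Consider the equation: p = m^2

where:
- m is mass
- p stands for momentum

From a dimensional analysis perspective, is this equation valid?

No

m (mass) has dimensions [M].
p (momentum) has dimensions [L M T^-1].

Left side: [L M T^-1]
Right side: [M^2]

The two sides have different dimensions, so the equation is NOT dimensionally consistent.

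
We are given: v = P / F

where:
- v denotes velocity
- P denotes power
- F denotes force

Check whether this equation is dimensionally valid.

Yes

v (velocity) has dimensions [L T^-1].
P (power) has dimensions [L^2 M T^-3].
F (force) has dimensions [L M T^-2].

Left side: [L T^-1]
Right side: [L T^-1]

Both sides have the same dimensions, so the equation is dimensionally consistent.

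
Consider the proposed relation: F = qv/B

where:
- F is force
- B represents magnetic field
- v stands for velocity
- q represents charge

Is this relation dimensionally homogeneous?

No

F (force) has dimensions [L M T^-2].
B (magnetic field) has dimensions [I^-1 M T^-2].
v (velocity) has dimensions [L T^-1].
q (charge) has dimensions [I T].

Left side: [L M T^-2]
Right side: [I^2 L M^-1 T^2]

The two sides have different dimensions, so the equation is NOT dimensionally consistent.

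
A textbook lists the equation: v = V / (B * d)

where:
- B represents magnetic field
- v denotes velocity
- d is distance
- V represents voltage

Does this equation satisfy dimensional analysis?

Yes

B (magnetic field) has dimensions [I^-1 M T^-2].
v (velocity) has dimensions [L T^-1].
d (distance) has dimensions [L].
V (voltage) has dimensions [I^-1 L^2 M T^-3].

Left side: [L T^-1]
Right side: [L T^-1]

Both sides have the same dimensions, so the equation is dimensionally consistent.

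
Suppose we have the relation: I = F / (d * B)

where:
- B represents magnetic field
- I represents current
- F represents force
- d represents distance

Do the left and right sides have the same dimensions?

Yes

B (magnetic field) has dimensions [I^-1 M T^-2].
I (current) has dimensions [I].
F (force) has dimensions [L M T^-2].
d (distance) has dimensions [L].

Left side: [I]
Right side: [I]

Both sides have the same dimensions, so the equation is dimensionally consistent.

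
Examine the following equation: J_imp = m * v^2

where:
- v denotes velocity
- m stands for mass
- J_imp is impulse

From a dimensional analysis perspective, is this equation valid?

No

v (velocity) has dimensions [L T^-1].
m (mass) has dimensions [M].
J_imp (impulse) has dimensions [L M T^-1].

Left side: [L M T^-1]
Right side: [L^2 M T^-2]

The two sides have different dimensions, so the equation is NOT dimensionally consistent.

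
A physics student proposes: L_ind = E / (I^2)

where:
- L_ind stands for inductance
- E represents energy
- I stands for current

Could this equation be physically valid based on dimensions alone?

Yes

L_ind (inductance) has dimensions [I^-2 L^2 M T^-2].
E (energy) has dimensions [L^2 M T^-2].
I (current) has dimensions [I].

Left side: [I^-2 L^2 M T^-2]
Right side: [I^-2 L^2 M T^-2]

Both sides have the same dimensions, so the equation is dimensionally consistent.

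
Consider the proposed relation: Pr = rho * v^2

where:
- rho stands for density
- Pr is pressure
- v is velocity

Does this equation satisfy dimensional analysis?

Yes

rho (density) has dimensions [L^-3 M].
Pr (pressure) has dimensions [L^-1 M T^-2].
v (velocity) has dimensions [L T^-1].

Left side: [L^-1 M T^-2]
Right side: [L^-1 M T^-2]

Both sides have the same dimensions, so the equation is dimensionally consistent.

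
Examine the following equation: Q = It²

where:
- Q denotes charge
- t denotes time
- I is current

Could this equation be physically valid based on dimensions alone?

No

Q (charge) has dimensions [I T].
t (time) has dimensions [T].
I (current) has dimensions [I].

Left side: [I T]
Right side: [I T^2]

The two sides have different dimensions, so the equation is NOT dimensionally consistent.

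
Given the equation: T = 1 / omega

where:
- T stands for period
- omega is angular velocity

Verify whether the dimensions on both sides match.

Yes

T (period) has dimensions [T].
omega (angular velocity) has dimensions [T^-1].

Left side: [T]
Right side: [T]

Both sides have the same dimensions, so the equation is dimensionally consistent.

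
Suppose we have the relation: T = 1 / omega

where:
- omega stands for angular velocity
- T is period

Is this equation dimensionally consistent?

Yes

omega (angular velocity) has dimensions [T^-1].
T (period) has dimensions [T].

Left side: [T]
Right side: [T]

Both sides have the same dimensions, so the equation is dimensionally consistent.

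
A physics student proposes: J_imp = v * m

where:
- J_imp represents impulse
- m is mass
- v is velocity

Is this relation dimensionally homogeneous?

Yes

J_imp (impulse) has dimensions [L M T^-1].
m (mass) has dimensions [M].
v (velocity) has dimensions [L T^-1].

Left side: [L M T^-1]
Right side: [L M T^-1]

Both sides have the same dimensions, so the equation is dimensionally consistent.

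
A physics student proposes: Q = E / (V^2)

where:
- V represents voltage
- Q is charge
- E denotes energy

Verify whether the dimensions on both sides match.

No

V (voltage) has dimensions [I^-1 L^2 M T^-3].
Q (charge) has dimensions [I T].
E (energy) has dimensions [L^2 M T^-2].

Left side: [I T]
Right side: [I^2 L^-2 M^-1 T^4]

The two sides have different dimensions, so the equation is NOT dimensionally consistent.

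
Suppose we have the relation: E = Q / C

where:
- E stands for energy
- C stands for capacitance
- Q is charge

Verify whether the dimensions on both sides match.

No

E (energy) has dimensions [L^2 M T^-2].
C (capacitance) has dimensions [I^2 L^-2 M^-1 T^4].
Q (charge) has dimensions [I T].

Left side: [L^2 M T^-2]
Right side: [I^-1 L^2 M T^-3]

The two sides have different dimensions, so the equation is NOT dimensionally consistent.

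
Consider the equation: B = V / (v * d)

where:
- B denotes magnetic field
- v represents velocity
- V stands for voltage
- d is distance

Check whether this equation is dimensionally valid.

Yes

B (magnetic field) has dimensions [I^-1 M T^-2].
v (velocity) has dimensions [L T^-1].
V (voltage) has dimensions [I^-1 L^2 M T^-3].
d (distance) has dimensions [L].

Left side: [I^-1 M T^-2]
Right side: [I^-1 M T^-2]

Both sides have the same dimensions, so the equation is dimensionally consistent.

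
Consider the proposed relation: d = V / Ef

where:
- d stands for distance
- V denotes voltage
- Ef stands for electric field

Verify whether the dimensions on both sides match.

Yes

d (distance) has dimensions [L].
V (voltage) has dimensions [I^-1 L^2 M T^-3].
Ef (electric field) has dimensions [I^-1 L M T^-3].

Left side: [L]
Right side: [L]

Both sides have the same dimensions, so the equation is dimensionally consistent.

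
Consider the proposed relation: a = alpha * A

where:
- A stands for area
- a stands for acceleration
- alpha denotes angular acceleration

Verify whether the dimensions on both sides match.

No

A (area) has dimensions [L^2].
a (acceleration) has dimensions [L T^-2].
alpha (angular acceleration) has dimensions [T^-2].

Left side: [L T^-2]
Right side: [L^2 T^-2]

The two sides have different dimensions, so the equation is NOT dimensionally consistent.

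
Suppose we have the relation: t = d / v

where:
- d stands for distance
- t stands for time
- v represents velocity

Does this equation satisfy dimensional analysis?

Yes

d (distance) has dimensions [L].
t (time) has dimensions [T].
v (velocity) has dimensions [L T^-1].

Left side: [T]
Right side: [T]

Both sides have the same dimensions, so the equation is dimensionally consistent.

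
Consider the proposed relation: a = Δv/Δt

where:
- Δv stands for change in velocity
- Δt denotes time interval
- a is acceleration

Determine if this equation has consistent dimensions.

Yes

Δv (change in velocity) has dimensions [L T^-1].
Δt (time interval) has dimensions [T].
a (acceleration) has dimensions [L T^-2].

Left side: [L T^-2]
Right side: [L T^-2]

Both sides have the same dimensions, so the equation is dimensionally consistent.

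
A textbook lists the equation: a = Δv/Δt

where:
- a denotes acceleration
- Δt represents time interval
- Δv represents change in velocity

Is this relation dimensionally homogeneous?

Yes

a (acceleration) has dimensions [L T^-2].
Δt (time interval) has dimensions [T].
Δv (change in velocity) has dimensions [L T^-1].

Left side: [L T^-2]
Right side: [L T^-2]

Both sides have the same dimensions, so the equation is dimensionally consistent.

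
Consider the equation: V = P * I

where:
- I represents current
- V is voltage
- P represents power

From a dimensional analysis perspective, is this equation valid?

No

I (current) has dimensions [I].
V (voltage) has dimensions [I^-1 L^2 M T^-3].
P (power) has dimensions [L^2 M T^-3].

Left side: [I^-1 L^2 M T^-3]
Right side: [I L^2 M T^-3]

The two sides have different dimensions, so the equation is NOT dimensionally consistent.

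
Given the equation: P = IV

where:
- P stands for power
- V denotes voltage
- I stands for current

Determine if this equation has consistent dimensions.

Yes

P (power) has dimensions [L^2 M T^-3].
V (voltage) has dimensions [I^-1 L^2 M T^-3].
I (current) has dimensions [I].

Left side: [L^2 M T^-3]
Right side: [L^2 M T^-3]

Both sides have the same dimensions, so the equation is dimensionally consistent.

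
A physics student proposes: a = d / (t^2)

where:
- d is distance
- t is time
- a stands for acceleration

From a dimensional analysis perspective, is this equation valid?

Yes

d (distance) has dimensions [L].
t (time) has dimensions [T].
a (acceleration) has dimensions [L T^-2].

Left side: [L T^-2]
Right side: [L T^-2]

Both sides have the same dimensions, so the equation is dimensionally consistent.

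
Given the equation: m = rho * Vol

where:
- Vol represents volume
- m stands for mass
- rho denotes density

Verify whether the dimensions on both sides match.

Yes

Vol (volume) has dimensions [L^3].
m (mass) has dimensions [M].
rho (density) has dimensions [L^-3 M].

Left side: [M]
Right side: [M]

Both sides have the same dimensions, so the equation is dimensionally consistent.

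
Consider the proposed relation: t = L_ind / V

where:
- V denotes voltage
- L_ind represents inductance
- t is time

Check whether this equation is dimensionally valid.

No

V (voltage) has dimensions [I^-1 L^2 M T^-3].
L_ind (inductance) has dimensions [I^-2 L^2 M T^-2].
t (time) has dimensions [T].

Left side: [T]
Right side: [I^-1 T]

The two sides have different dimensions, so the equation is NOT dimensionally consistent.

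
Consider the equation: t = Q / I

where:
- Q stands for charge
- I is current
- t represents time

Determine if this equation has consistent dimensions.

Yes

Q (charge) has dimensions [I T].
I (current) has dimensions [I].
t (time) has dimensions [T].

Left side: [T]
Right side: [T]

Both sides have the same dimensions, so the equation is dimensionally consistent.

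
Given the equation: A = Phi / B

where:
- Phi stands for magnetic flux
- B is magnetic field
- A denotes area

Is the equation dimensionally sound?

Yes

Phi (magnetic flux) has dimensions [I^-1 L^2 M T^-2].
B (magnetic field) has dimensions [I^-1 M T^-2].
A (area) has dimensions [L^2].

Left side: [L^2]
Right side: [L^2]

Both sides have the same dimensions, so the equation is dimensionally consistent.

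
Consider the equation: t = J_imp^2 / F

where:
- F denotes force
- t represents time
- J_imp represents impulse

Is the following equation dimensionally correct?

No

F (force) has dimensions [L M T^-2].
t (time) has dimensions [T].
J_imp (impulse) has dimensions [L M T^-1].

Left side: [T]
Right side: [L M]

The two sides have different dimensions, so the equation is NOT dimensionally consistent.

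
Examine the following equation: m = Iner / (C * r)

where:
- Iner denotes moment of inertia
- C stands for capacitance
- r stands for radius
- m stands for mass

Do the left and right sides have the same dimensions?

No

Iner (moment of inertia) has dimensions [L^2 M].
C (capacitance) has dimensions [I^2 L^-2 M^-1 T^4].
r (radius) has dimensions [L].
m (mass) has dimensions [M].

Left side: [M]
Right side: [I^-2 L^3 M^2 T^-4]

The two sides have different dimensions, so the equation is NOT dimensionally consistent.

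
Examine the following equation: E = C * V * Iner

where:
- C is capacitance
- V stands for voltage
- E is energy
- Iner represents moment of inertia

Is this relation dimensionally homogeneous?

No

C (capacitance) has dimensions [I^2 L^-2 M^-1 T^4].
V (voltage) has dimensions [I^-1 L^2 M T^-3].
E (energy) has dimensions [L^2 M T^-2].
Iner (moment of inertia) has dimensions [L^2 M].

Left side: [L^2 M T^-2]
Right side: [I L^2 M T]

The two sides have different dimensions, so the equation is NOT dimensionally consistent.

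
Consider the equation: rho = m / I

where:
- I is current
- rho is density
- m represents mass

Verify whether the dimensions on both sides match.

No

I (current) has dimensions [I].
rho (density) has dimensions [L^-3 M].
m (mass) has dimensions [M].

Left side: [L^-3 M]
Right side: [I^-1 M]

The two sides have different dimensions, so the equation is NOT dimensionally consistent.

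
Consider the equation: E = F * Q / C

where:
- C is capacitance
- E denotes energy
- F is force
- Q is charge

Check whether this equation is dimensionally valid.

No

C (capacitance) has dimensions [I^2 L^-2 M^-1 T^4].
E (energy) has dimensions [L^2 M T^-2].
F (force) has dimensions [L M T^-2].
Q (charge) has dimensions [I T].

Left side: [L^2 M T^-2]
Right side: [I^-1 L^3 M^2 T^-5]

The two sides have different dimensions, so the equation is NOT dimensionally consistent.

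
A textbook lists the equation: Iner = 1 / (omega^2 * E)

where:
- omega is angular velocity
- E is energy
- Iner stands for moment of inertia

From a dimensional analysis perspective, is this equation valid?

No

omega (angular velocity) has dimensions [T^-1].
E (energy) has dimensions [L^2 M T^-2].
Iner (moment of inertia) has dimensions [L^2 M].

Left side: [L^2 M]
Right side: [L^-2 M^-1 T^4]

The two sides have different dimensions, so the equation is NOT dimensionally consistent.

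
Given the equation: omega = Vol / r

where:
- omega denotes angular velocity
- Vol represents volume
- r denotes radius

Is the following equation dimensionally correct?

No

omega (angular velocity) has dimensions [T^-1].
Vol (volume) has dimensions [L^3].
r (radius) has dimensions [L].

Left side: [T^-1]
Right side: [L^2]

The two sides have different dimensions, so the equation is NOT dimensionally consistent.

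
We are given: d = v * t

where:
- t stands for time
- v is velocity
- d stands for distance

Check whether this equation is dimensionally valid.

Yes

t (time) has dimensions [T].
v (velocity) has dimensions [L T^-1].
d (distance) has dimensions [L].

Left side: [L]
Right side: [L]

Both sides have the same dimensions, so the equation is dimensionally consistent.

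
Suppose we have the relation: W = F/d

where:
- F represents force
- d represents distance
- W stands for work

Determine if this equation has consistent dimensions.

No

F (force) has dimensions [L M T^-2].
d (distance) has dimensions [L].
W (work) has dimensions [L^2 M T^-2].

Left side: [L^2 M T^-2]
Right side: [M T^-2]

The two sides have different dimensions, so the equation is NOT dimensionally consistent.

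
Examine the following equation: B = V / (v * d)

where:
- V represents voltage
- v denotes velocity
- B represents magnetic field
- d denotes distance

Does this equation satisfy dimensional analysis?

Yes

V (voltage) has dimensions [I^-1 L^2 M T^-3].
v (velocity) has dimensions [L T^-1].
B (magnetic field) has dimensions [I^-1 M T^-2].
d (distance) has dimensions [L].

Left side: [I^-1 M T^-2]
Right side: [I^-1 M T^-2]

Both sides have the same dimensions, so the equation is dimensionally consistent.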